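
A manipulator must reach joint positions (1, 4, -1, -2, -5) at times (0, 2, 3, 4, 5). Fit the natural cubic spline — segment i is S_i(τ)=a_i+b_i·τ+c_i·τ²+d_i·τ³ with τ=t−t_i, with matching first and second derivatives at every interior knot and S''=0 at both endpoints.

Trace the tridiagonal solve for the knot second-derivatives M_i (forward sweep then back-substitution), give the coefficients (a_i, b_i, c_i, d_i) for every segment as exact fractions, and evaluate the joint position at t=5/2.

Δ: Δ0=3/2, Δ1=-5, Δ2=-1, Δ3=-3
row 1: diag=6, rhs=-39; c'=1/6, d'=-13/2
row 2: denom=4−1·1/6=23/6; d'=(24−1·-13/2)/(23/6)=183/23
row 3: denom=4−1·6/23=86/23; d'=(-12−1·183/23)/(86/23)=-459/86
back: M3=-459/86
back: M2=183/23−6/23·-459/86=402/43
back: M1=-13/2−1/6·402/43=-693/86
M: M0=0, M1=-693/86, M2=402/43, M3=-459/86, M4=0
seg 0: a=1, c=M0/2=0, d=(M1−M0)/(6·2)=-231/344, b=Δ0−h0·(2M0+M1)/6=180/43
seg 1: a=4, c=M1/2=-693/172, d=(M2−M1)/(6·1)=499/172, b=Δ1−h1·(2M1+M2)/6=-333/86
seg 2: a=-1, c=M2/2=201/43, d=(M3−M2)/(6·1)=-421/172, b=Δ2−h2·(2M2+M3)/6=-555/172
seg 3: a=-2, c=M3/2=-459/172, d=(M4−M3)/(6·1)=153/172, b=Δ3−h3·(2M3+M4)/6=-105/86
t_q=5/2 → seg 1, τ=1/2; S=4+-333/86·τ+-693/172·τ²+499/172·τ³=1953/1376

  seg 0: a=1 b=180/43 c=0 d=-231/344
  seg 1: a=4 b=-333/86 c=-693/172 d=499/172
  seg 2: a=-1 b=-555/172 c=201/43 d=-421/172
  seg 3: a=-2 b=-105/86 c=-459/172 d=153/172
S(5/2) = 1953/1376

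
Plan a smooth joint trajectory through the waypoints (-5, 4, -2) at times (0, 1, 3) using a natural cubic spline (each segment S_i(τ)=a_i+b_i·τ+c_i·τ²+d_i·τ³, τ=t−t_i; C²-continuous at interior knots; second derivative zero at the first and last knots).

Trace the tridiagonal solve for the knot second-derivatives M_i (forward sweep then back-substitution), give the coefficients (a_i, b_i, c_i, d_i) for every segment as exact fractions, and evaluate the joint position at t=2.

  seg 0: a=-5 b=11 c=0 d=-2
  seg 1: a=4 b=5 c=-6 d=1
S(2) = 4

Δ: Δ0=9, Δ1=-3
row 1: diag=6, rhs=-72; c'=1/3, d'=-12
back: M1=-12
M: M0=0, M1=-12, M2=0
seg 0: a=-5, c=M0/2=0, d=(M1−M0)/(6·1)=-2, b=Δ0−h0·(2M0+M1)/6=11
seg 1: a=4, c=M1/2=-6, d=(M2−M1)/(6·2)=1, b=Δ1−h1·(2M1+M2)/6=5
t_q=2 → seg 1, τ=1; S=4+5·τ+-6·τ²+1·τ³=4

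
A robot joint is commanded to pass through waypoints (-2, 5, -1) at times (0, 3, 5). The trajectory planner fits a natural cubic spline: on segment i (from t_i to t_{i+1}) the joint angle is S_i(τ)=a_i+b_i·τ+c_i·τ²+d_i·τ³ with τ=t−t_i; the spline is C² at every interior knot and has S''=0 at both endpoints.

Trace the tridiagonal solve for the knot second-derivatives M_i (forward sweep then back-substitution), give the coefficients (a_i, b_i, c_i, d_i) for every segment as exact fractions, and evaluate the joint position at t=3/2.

  seg 0: a=-2 b=59/15 c=0 d=-8/45
  seg 1: a=5 b=-13/15 c=-8/5 d=4/15
S(3/2) = 33/10

Δ: Δ0=7/3, Δ1=-3
row 1: diag=10, rhs=-32; c'=1/5, d'=-16/5
back: M1=-16/5
M: M0=0, M1=-16/5, M2=0
seg 0: a=-2, c=M0/2=0, d=(M1−M0)/(6·3)=-8/45, b=Δ0−h0·(2M0+M1)/6=59/15
seg 1: a=5, c=M1/2=-8/5, d=(M2−M1)/(6·2)=4/15, b=Δ1−h1·(2M1+M2)/6=-13/15
t_q=3/2 → seg 0, τ=3/2; S=-2+59/15·τ+0·τ²+-8/45·τ³=33/10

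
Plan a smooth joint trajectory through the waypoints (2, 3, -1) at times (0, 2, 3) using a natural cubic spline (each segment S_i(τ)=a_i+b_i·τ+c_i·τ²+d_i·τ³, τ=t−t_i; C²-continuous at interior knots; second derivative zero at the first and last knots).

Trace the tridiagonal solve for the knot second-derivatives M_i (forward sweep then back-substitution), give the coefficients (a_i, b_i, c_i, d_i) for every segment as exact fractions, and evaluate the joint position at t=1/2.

  seg 0: a=2 b=2 c=0 d=-3/8
  seg 1: a=3 b=-5/2 c=-9/4 d=3/4
S(1/2) = 189/64

Δ: Δ0=1/2, Δ1=-4
row 1: diag=6, rhs=-27; c'=1/6, d'=-9/2
back: M1=-9/2
M: M0=0, M1=-9/2, M2=0
seg 0: a=2, c=M0/2=0, d=(M1−M0)/(6·2)=-3/8, b=Δ0−h0·(2M0+M1)/6=2
seg 1: a=3, c=M1/2=-9/4, d=(M2−M1)/(6·1)=3/4, b=Δ1−h1·(2M1+M2)/6=-5/2
t_q=1/2 → seg 0, τ=1/2; S=2+2·τ+0·τ²+-3/8·τ³=189/64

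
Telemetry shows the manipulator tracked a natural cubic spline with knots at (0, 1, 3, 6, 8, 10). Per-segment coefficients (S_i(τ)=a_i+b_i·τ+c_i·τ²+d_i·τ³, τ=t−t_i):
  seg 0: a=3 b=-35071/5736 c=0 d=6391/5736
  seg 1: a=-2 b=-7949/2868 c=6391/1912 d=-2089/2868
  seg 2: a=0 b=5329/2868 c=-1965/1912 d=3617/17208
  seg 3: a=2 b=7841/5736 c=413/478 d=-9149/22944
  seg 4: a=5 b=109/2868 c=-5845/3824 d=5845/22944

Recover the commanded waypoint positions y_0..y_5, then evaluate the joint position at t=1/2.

y_0=3 y_1=-2 y_2=0 y_3=2 y_4=5 y_5=1
S(1/2) = 1257/15296

y_0 = S_0(0) = a_0 = 3
y_1 = S_1(0) = a_1 = -2
y_2 = S_2(0) = a_2 = 0
y_3 = S_3(0) = a_3 = 2
y_4 = S_4(0) = a_4 = 5
y_5 = S_4(2) = 1
t_q=1/2 is in segment 0 (τ=1/2); S_0(τ)=1257/15296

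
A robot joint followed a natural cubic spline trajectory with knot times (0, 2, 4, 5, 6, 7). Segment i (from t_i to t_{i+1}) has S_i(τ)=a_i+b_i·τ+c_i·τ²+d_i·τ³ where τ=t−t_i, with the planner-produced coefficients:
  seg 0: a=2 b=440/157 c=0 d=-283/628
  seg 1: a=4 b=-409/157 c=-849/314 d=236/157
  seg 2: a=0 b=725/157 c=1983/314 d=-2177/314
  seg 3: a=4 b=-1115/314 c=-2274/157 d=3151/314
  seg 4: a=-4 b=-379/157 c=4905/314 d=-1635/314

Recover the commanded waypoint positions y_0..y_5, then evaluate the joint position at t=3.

y_0 = S_0(0) = a_0 = 2
y_1 = S_1(0) = a_1 = 4
y_2 = S_2(0) = a_2 = 0
y_3 = S_3(0) = a_3 = 4
y_4 = S_4(0) = a_4 = -4
y_5 = S_4(1) = 4
t_q=3 is in segment 1 (τ=1); S_1(τ)=61/314

y_0=2 y_1=4 y_2=0 y_3=4 y_4=-4 y_5=4
S(3) = 61/314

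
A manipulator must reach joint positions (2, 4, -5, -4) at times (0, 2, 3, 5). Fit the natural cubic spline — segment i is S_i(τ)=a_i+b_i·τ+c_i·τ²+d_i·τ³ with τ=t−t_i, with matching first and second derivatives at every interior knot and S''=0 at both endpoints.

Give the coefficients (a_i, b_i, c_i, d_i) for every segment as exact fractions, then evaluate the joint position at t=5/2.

Δ: Δ0=1, Δ1=-9, Δ2=1/2
row 1: diag=6, rhs=-60; c'=1/6, d'=-10
row 2: denom=6−1·1/6=35/6; d'=(57−1·-10)/(35/6)=402/35
back: M2=402/35
back: M1=-10−1/6·402/35=-417/35
M: M0=0, M1=-417/35, M2=402/35, M3=0
seg 0: a=2, c=M0/2=0, d=(M1−M0)/(6·2)=-139/140, b=Δ0−h0·(2M0+M1)/6=174/35
seg 1: a=4, c=M1/2=-417/70, d=(M2−M1)/(6·1)=39/10, b=Δ1−h1·(2M1+M2)/6=-243/35
seg 2: a=-5, c=M2/2=201/35, d=(M3−M2)/(6·2)=-67/70, b=Δ2−h2·(2M2+M3)/6=-501/70
t_q=5/2 → seg 1, τ=1/2; S=4+-243/35·τ+-417/70·τ²+39/10·τ³=-53/112

  seg 0: a=2 b=174/35 c=0 d=-139/140
  seg 1: a=4 b=-243/35 c=-417/70 d=39/10
  seg 2: a=-5 b=-501/70 c=201/35 d=-67/70
S(5/2) = -53/112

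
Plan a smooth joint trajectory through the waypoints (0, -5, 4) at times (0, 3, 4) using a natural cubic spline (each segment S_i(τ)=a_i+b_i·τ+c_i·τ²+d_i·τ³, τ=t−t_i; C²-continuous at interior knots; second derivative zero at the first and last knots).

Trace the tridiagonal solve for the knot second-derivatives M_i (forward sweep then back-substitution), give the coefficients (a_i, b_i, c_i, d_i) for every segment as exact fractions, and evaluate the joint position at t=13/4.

  seg 0: a=0 b=-17/3 c=0 d=4/9
  seg 1: a=-5 b=19/3 c=4 d=-4/3
S(13/4) = -51/16

Δ: Δ0=-5/3, Δ1=9
row 1: diag=8, rhs=64; c'=1/8, d'=8
back: M1=8
M: M0=0, M1=8, M2=0
seg 0: a=0, c=M0/2=0, d=(M1−M0)/(6·3)=4/9, b=Δ0−h0·(2M0+M1)/6=-17/3
seg 1: a=-5, c=M1/2=4, d=(M2−M1)/(6·1)=-4/3, b=Δ1−h1·(2M1+M2)/6=19/3
t_q=13/4 → seg 1, τ=1/4; S=-5+19/3·τ+4·τ²+-4/3·τ³=-51/16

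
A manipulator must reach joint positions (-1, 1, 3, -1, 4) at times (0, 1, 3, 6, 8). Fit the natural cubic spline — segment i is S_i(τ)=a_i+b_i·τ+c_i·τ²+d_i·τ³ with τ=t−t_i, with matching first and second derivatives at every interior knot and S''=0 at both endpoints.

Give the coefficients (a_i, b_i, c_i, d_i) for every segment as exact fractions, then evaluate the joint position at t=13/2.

Δ: Δ0=2, Δ1=1, Δ2=-4/3, Δ3=5/2
row 1: diag=6, rhs=-6; c'=1/3, d'=-1
row 2: denom=10−2·1/3=28/3; d'=(-14−2·-1)/(28/3)=-9/7
row 3: denom=10−3·9/28=253/28; d'=(23−3·-9/7)/(253/28)=752/253
back: M3=752/253
back: M2=-9/7−9/28·752/253=-567/253
back: M1=-1−1/3·-567/253=-64/253
M: M0=0, M1=-64/253, M2=-567/253, M3=752/253, M4=0
seg 0: a=-1, c=M0/2=0, d=(M1−M0)/(6·1)=-32/759, b=Δ0−h0·(2M0+M1)/6=1550/759
seg 1: a=1, c=M1/2=-32/253, d=(M2−M1)/(6·2)=-503/3036, b=Δ1−h1·(2M1+M2)/6=1454/759
seg 2: a=3, c=M2/2=-567/506, d=(M3−M2)/(6·3)=1319/4554, b=Δ2−h2·(2M2+M3)/6=-439/759
seg 3: a=-1, c=M3/2=376/253, d=(M4−M3)/(6·2)=-188/759, b=Δ3−h3·(2M3+M4)/6=787/1518
t_q=13/2 → seg 3, τ=1/2; S=-1+787/1518·τ+376/253·τ²+-188/759·τ³=-405/1012

  seg 0: a=-1 b=1550/759 c=0 d=-32/759
  seg 1: a=1 b=1454/759 c=-32/253 d=-503/3036
  seg 2: a=3 b=-439/759 c=-567/506 d=1319/4554
  seg 3: a=-1 b=787/1518 c=376/253 d=-188/759
S(13/2) = -405/1012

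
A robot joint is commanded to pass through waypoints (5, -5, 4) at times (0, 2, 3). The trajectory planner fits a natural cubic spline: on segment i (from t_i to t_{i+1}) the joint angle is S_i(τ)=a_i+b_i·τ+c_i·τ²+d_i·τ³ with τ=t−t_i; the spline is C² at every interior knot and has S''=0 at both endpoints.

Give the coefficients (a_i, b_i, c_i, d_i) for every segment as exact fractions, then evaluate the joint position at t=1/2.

Δ: Δ0=-5, Δ1=9
row 1: diag=6, rhs=84; c'=1/6, d'=14
back: M1=14
M: M0=0, M1=14, M2=0
seg 0: a=5, c=M0/2=0, d=(M1−M0)/(6·2)=7/6, b=Δ0−h0·(2M0+M1)/6=-29/3
seg 1: a=-5, c=M1/2=7, d=(M2−M1)/(6·1)=-7/3, b=Δ1−h1·(2M1+M2)/6=13/3
t_q=1/2 → seg 0, τ=1/2; S=5+-29/3·τ+0·τ²+7/6·τ³=5/16

  seg 0: a=5 b=-29/3 c=0 d=7/6
  seg 1: a=-5 b=13/3 c=7 d=-7/3
S(1/2) = 5/16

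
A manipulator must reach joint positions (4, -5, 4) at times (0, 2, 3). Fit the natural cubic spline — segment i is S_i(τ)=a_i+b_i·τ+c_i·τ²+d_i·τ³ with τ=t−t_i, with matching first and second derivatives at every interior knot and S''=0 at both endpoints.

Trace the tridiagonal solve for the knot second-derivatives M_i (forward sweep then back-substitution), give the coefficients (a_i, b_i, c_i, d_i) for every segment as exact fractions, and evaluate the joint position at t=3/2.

  seg 0: a=4 b=-9 c=0 d=9/8
  seg 1: a=-5 b=9/2 c=27/4 d=-9/4
S(3/2) = -365/64

Δ: Δ0=-9/2, Δ1=9
row 1: diag=6, rhs=81; c'=1/6, d'=27/2
back: M1=27/2
M: M0=0, M1=27/2, M2=0
seg 0: a=4, c=M0/2=0, d=(M1−M0)/(6·2)=9/8, b=Δ0−h0·(2M0+M1)/6=-9
seg 1: a=-5, c=M1/2=27/4, d=(M2−M1)/(6·1)=-9/4, b=Δ1−h1·(2M1+M2)/6=9/2
t_q=3/2 → seg 0, τ=3/2; S=4+-9·τ+0·τ²+9/8·τ³=-365/64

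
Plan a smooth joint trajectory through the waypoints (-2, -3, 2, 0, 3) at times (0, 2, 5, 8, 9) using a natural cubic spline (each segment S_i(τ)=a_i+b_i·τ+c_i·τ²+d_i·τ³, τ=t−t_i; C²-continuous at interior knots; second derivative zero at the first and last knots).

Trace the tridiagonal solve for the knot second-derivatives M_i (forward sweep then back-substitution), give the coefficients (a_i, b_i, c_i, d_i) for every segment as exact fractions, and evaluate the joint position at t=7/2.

  seg 0: a=-2 b=-159/133 c=0 d=185/1064
  seg 1: a=-3 b=237/266 c=555/532 d=-3757/14364
  seg 2: a=2 b=47/532 c=-523/399 d=5071/14364
  seg 3: a=0 b=467/266 c=993/532 d=-331/532
S(7/2) = -121/608

Δ: Δ0=-1/2, Δ1=5/3, Δ2=-2/3, Δ3=3
row 1: diag=10, rhs=13; c'=3/10, d'=13/10
row 2: denom=12−3·3/10=111/10; d'=(-14−3·13/10)/(111/10)=-179/111
row 3: denom=8−3·10/37=266/37; d'=(22−3·-179/111)/(266/37)=993/266
back: M3=993/266
back: M2=-179/111−10/37·993/266=-1046/399
back: M1=13/10−3/10·-1046/399=555/266
M: M0=0, M1=555/266, M2=-1046/399, M3=993/266, M4=0
seg 0: a=-2, c=M0/2=0, d=(M1−M0)/(6·2)=185/1064, b=Δ0−h0·(2M0+M1)/6=-159/133
seg 1: a=-3, c=M1/2=555/532, d=(M2−M1)/(6·3)=-3757/14364, b=Δ1−h1·(2M1+M2)/6=237/266
seg 2: a=2, c=M2/2=-523/399, d=(M3−M2)/(6·3)=5071/14364, b=Δ2−h2·(2M2+M3)/6=47/532
seg 3: a=0, c=M3/2=993/532, d=(M4−M3)/(6·1)=-331/532, b=Δ3−h3·(2M3+M4)/6=467/266
t_q=7/2 → seg 1, τ=3/2; S=-3+237/266·τ+555/532·τ²+-3757/14364·τ³=-121/608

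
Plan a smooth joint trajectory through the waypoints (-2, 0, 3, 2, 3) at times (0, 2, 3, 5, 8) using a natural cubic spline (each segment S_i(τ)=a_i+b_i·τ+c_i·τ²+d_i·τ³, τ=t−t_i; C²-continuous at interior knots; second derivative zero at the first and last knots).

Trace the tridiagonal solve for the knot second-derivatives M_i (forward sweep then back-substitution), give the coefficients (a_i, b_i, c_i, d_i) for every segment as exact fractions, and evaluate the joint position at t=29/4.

Δ: Δ0=1, Δ1=3, Δ2=-1/2, Δ3=1/3
row 1: diag=6, rhs=12; c'=1/6, d'=2
row 2: denom=6−1·1/6=35/6; d'=(-21−1·2)/(35/6)=-138/35
row 3: denom=10−2·12/35=326/35; d'=(5−2·-138/35)/(326/35)=451/326
back: M3=451/326
back: M2=-138/35−12/35·451/326=-720/163
back: M1=2−1/6·-720/163=446/163
M: M0=0, M1=446/163, M2=-720/163, M3=451/326, M4=0
seg 0: a=-2, c=M0/2=0, d=(M1−M0)/(6·2)=223/978, b=Δ0−h0·(2M0+M1)/6=43/489
seg 1: a=0, c=M1/2=223/163, d=(M2−M1)/(6·1)=-583/489, b=Δ1−h1·(2M1+M2)/6=1381/489
seg 2: a=3, c=M2/2=-360/163, d=(M3−M2)/(6·2)=1891/3912, b=Δ2−h2·(2M2+M3)/6=970/489
seg 3: a=2, c=M3/2=451/652, d=(M4−M3)/(6·3)=-451/5868, b=Δ3−h3·(2M3+M4)/6=-1027/978
t_q=29/4 → seg 3, τ=9/4; S=2+-1027/978·τ+451/652·τ²+-451/5868·τ³=94457/41728

  seg 0: a=-2 b=43/489 c=0 d=223/978
  seg 1: a=0 b=1381/489 c=223/163 d=-583/489
  seg 2: a=3 b=970/489 c=-360/163 d=1891/3912
  seg 3: a=2 b=-1027/978 c=451/652 d=-451/5868
S(29/4) = 94457/41728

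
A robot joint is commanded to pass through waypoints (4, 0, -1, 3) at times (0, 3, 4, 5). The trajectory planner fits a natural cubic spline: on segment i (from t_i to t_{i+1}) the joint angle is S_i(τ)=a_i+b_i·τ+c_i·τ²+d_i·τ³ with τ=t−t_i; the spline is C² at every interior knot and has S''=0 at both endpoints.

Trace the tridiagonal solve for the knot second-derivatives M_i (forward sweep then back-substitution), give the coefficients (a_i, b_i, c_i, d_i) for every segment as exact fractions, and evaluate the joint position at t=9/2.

Δ: Δ0=-4/3, Δ1=-1, Δ2=4
row 1: diag=8, rhs=2; c'=1/8, d'=1/4
row 2: denom=4−1·1/8=31/8; d'=(30−1·1/4)/(31/8)=238/31
back: M2=238/31
back: M1=1/4−1/8·238/31=-22/31
M: M0=0, M1=-22/31, M2=238/31, M3=0
seg 0: a=4, c=M0/2=0, d=(M1−M0)/(6·3)=-11/279, b=Δ0−h0·(2M0+M1)/6=-91/93
seg 1: a=0, c=M1/2=-11/31, d=(M2−M1)/(6·1)=130/93, b=Δ1−h1·(2M1+M2)/6=-190/93
seg 2: a=-1, c=M2/2=119/31, d=(M3−M2)/(6·1)=-119/93, b=Δ2−h2·(2M2+M3)/6=134/93
t_q=9/2 → seg 2, τ=1/2; S=-1+134/93·τ+119/31·τ²+-119/93·τ³=129/248

  seg 0: a=4 b=-91/93 c=0 d=-11/279
  seg 1: a=0 b=-190/93 c=-11/31 d=130/93
  seg 2: a=-1 b=134/93 c=119/31 d=-119/93
S(9/2) = 129/248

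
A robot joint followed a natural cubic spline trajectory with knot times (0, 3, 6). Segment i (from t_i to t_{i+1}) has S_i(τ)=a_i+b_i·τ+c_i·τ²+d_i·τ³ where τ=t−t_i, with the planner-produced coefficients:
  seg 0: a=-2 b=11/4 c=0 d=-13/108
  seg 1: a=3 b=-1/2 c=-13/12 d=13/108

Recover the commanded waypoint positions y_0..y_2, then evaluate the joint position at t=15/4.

y_0 = S_0(0) = a_0 = -2
y_1 = S_1(0) = a_1 = 3
y_2 = S_1(3) = -5
t_q=15/4 is in segment 1 (τ=3/4); S_1(τ)=529/256

y_0=-2 y_1=3 y_2=-5
S(15/4) = 529/256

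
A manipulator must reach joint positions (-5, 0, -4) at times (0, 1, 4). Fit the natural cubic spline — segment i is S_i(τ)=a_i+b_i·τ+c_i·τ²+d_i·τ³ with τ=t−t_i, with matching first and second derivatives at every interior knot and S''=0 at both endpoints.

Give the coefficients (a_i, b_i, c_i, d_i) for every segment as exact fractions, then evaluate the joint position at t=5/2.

Δ: Δ0=5, Δ1=-4/3
row 1: diag=8, rhs=-38; c'=3/8, d'=-19/4
back: M1=-19/4
M: M0=0, M1=-19/4, M2=0
seg 0: a=-5, c=M0/2=0, d=(M1−M0)/(6·1)=-19/24, b=Δ0−h0·(2M0+M1)/6=139/24
seg 1: a=0, c=M1/2=-19/8, d=(M2−M1)/(6·3)=19/72, b=Δ1−h1·(2M1+M2)/6=41/12
t_q=5/2 → seg 1, τ=3/2; S=0+41/12·τ+-19/8·τ²+19/72·τ³=43/64

  seg 0: a=-5 b=139/24 c=0 d=-19/24
  seg 1: a=0 b=41/12 c=-19/8 d=19/72
S(5/2) = 43/64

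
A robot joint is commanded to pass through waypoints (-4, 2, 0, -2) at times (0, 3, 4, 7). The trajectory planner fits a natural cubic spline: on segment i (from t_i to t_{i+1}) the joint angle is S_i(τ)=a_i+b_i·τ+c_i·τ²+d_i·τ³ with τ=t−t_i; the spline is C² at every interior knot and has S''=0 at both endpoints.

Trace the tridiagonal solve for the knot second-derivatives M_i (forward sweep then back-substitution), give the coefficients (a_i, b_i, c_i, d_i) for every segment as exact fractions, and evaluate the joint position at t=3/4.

  seg 0: a=-4 b=226/63 c=0 d=-100/567
  seg 1: a=2 b=-74/63 c=-100/63 d=16/21
  seg 2: a=0 b=-130/63 c=44/63 d=-44/567
S(3/4) = -155/112

Δ: Δ0=2, Δ1=-2, Δ2=-2/3
row 1: diag=8, rhs=-24; c'=1/8, d'=-3
row 2: denom=8−1·1/8=63/8; d'=(8−1·-3)/(63/8)=88/63
back: M2=88/63
back: M1=-3−1/8·88/63=-200/63
M: M0=0, M1=-200/63, M2=88/63, M3=0
seg 0: a=-4, c=M0/2=0, d=(M1−M0)/(6·3)=-100/567, b=Δ0−h0·(2M0+M1)/6=226/63
seg 1: a=2, c=M1/2=-100/63, d=(M2−M1)/(6·1)=16/21, b=Δ1−h1·(2M1+M2)/6=-74/63
seg 2: a=0, c=M2/2=44/63, d=(M3−M2)/(6·3)=-44/567, b=Δ2−h2·(2M2+M3)/6=-130/63
t_q=3/4 → seg 0, τ=3/4; S=-4+226/63·τ+0·τ²+-100/567·τ³=-155/112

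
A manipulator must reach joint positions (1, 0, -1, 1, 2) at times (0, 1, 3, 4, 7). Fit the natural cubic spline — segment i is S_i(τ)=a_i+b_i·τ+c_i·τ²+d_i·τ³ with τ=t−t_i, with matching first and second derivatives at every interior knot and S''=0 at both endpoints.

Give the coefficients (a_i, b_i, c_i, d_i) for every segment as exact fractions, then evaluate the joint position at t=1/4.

  seg 0: a=1 b=-1381/1500 c=0 d=-119/1500
  seg 1: a=0 b=-869/750 c=-119/500 d=851/3000
  seg 2: a=-1 b=97/75 c=183/125 d=-284/375
  seg 3: a=1 b=731/375 c=-101/125 d=101/1125
S(1/4) = 4919/6400

Δ: Δ0=-1, Δ1=-1/2, Δ2=2, Δ3=1/3
row 1: diag=6, rhs=3; c'=1/3, d'=1/2
row 2: denom=6−2·1/3=16/3; d'=(15−2·1/2)/(16/3)=21/8
row 3: denom=8−1·3/16=125/16; d'=(-10−1·21/8)/(125/16)=-202/125
back: M3=-202/125
back: M2=21/8−3/16·-202/125=366/125
back: M1=1/2−1/3·366/125=-119/250
M: M0=0, M1=-119/250, M2=366/125, M3=-202/125, M4=0
seg 0: a=1, c=M0/2=0, d=(M1−M0)/(6·1)=-119/1500, b=Δ0−h0·(2M0+M1)/6=-1381/1500
seg 1: a=0, c=M1/2=-119/500, d=(M2−M1)/(6·2)=851/3000, b=Δ1−h1·(2M1+M2)/6=-869/750
seg 2: a=-1, c=M2/2=183/125, d=(M3−M2)/(6·1)=-284/375, b=Δ2−h2·(2M2+M3)/6=97/75
seg 3: a=1, c=M3/2=-101/125, d=(M4−M3)/(6·3)=101/1125, b=Δ3−h3·(2M3+M4)/6=731/375
t_q=1/4 → seg 0, τ=1/4; S=1+-1381/1500·τ+0·τ²+-119/1500·τ³=4919/6400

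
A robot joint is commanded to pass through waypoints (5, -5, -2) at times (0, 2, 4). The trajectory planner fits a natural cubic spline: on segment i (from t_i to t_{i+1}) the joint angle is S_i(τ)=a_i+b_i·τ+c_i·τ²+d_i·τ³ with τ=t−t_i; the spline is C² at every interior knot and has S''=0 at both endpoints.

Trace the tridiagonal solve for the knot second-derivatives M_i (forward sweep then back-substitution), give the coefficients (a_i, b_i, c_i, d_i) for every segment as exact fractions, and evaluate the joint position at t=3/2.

  seg 0: a=5 b=-53/8 c=0 d=13/32
  seg 1: a=-5 b=-7/4 c=39/16 d=-13/32
S(3/2) = -913/256

Δ: Δ0=-5, Δ1=3/2
row 1: diag=8, rhs=39; c'=1/4, d'=39/8
back: M1=39/8
M: M0=0, M1=39/8, M2=0
seg 0: a=5, c=M0/2=0, d=(M1−M0)/(6·2)=13/32, b=Δ0−h0·(2M0+M1)/6=-53/8
seg 1: a=-5, c=M1/2=39/16, d=(M2−M1)/(6·2)=-13/32, b=Δ1−h1·(2M1+M2)/6=-7/4
t_q=3/2 → seg 0, τ=3/2; S=5+-53/8·τ+0·τ²+13/32·τ³=-913/256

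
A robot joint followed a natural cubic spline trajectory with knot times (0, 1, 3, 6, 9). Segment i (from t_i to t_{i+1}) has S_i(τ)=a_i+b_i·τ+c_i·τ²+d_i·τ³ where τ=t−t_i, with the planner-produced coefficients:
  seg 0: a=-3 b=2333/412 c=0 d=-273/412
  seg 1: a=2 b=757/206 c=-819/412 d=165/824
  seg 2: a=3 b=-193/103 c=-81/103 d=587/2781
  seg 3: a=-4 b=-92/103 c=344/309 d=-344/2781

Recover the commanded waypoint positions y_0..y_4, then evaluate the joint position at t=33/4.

y_0 = S_0(0) = a_0 = -3
y_1 = S_1(0) = a_1 = 2
y_2 = S_2(0) = a_2 = 3
y_3 = S_3(0) = a_3 = -4
y_4 = S_3(3) = 0
t_q=33/4 is in segment 3 (τ=9/4); S_3(τ)=-1469/824

y_0=-3 y_1=2 y_2=3 y_3=-4 y_4=0
S(33/4) = -1469/824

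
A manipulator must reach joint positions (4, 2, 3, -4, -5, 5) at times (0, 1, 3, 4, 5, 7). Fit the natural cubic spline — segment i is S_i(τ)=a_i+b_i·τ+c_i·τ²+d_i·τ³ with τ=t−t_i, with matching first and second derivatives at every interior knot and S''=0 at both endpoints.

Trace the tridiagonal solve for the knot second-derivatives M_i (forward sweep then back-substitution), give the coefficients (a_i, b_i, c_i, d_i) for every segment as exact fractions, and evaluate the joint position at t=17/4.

  seg 0: a=4 b=-61/20 c=0 d=21/20
  seg 1: a=2 b=1/10 c=63/20 d=-59/40
  seg 2: a=3 b=-5 c=-57/10 d=37/10
  seg 3: a=-4 b=-53/10 c=27/5 d=-11/10
  seg 4: a=-5 b=11/5 c=21/10 d=-7/20
S(17/4) = -3203/640

Δ: Δ0=-2, Δ1=1/2, Δ2=-7, Δ3=-1, Δ4=5
row 1: diag=6, rhs=15; c'=1/3, d'=5/2
row 2: denom=6−2·1/3=16/3; d'=(-45−2·5/2)/(16/3)=-75/8
row 3: denom=4−1·3/16=61/16; d'=(36−1·-75/8)/(61/16)=726/61
row 4: denom=6−1·16/61=350/61; d'=(36−1·726/61)/(350/61)=21/5
back: M4=21/5
back: M3=726/61−16/61·21/5=54/5
back: M2=-75/8−3/16·54/5=-57/5
back: M1=5/2−1/3·-57/5=63/10
M: M0=0, M1=63/10, M2=-57/5, M3=54/5, M4=21/5, M5=0
seg 0: a=4, c=M0/2=0, d=(M1−M0)/(6·1)=21/20, b=Δ0−h0·(2M0+M1)/6=-61/20
seg 1: a=2, c=M1/2=63/20, d=(M2−M1)/(6·2)=-59/40, b=Δ1−h1·(2M1+M2)/6=1/10
seg 2: a=3, c=M2/2=-57/10, d=(M3−M2)/(6·1)=37/10, b=Δ2−h2·(2M2+M3)/6=-5
seg 3: a=-4, c=M3/2=27/5, d=(M4−M3)/(6·1)=-11/10, b=Δ3−h3·(2M3+M4)/6=-53/10
seg 4: a=-5, c=M4/2=21/10, d=(M5−M4)/(6·2)=-7/20, b=Δ4−h4·(2M4+M5)/6=11/5
t_q=17/4 → seg 3, τ=1/4; S=-4+-53/10·τ+27/5·τ²+-11/10·τ³=-3203/640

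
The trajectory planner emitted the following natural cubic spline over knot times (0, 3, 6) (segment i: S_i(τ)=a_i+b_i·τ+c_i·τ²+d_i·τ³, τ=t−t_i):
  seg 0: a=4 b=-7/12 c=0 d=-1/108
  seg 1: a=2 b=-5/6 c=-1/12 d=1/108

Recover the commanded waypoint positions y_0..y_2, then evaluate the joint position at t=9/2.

y_0=4 y_1=2 y_2=-1
S(9/2) = 19/32

y_0 = S_0(0) = a_0 = 4
y_1 = S_1(0) = a_1 = 2
y_2 = S_1(3) = -1
t_q=9/2 is in segment 1 (τ=3/2); S_1(τ)=19/32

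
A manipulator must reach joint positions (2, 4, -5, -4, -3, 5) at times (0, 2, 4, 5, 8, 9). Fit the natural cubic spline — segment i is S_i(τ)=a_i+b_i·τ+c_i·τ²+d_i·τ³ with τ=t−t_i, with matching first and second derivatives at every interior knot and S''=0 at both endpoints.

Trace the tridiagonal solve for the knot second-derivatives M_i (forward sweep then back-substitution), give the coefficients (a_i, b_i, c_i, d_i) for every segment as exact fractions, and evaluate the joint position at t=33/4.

Δ: Δ0=1, Δ1=-9/2, Δ2=1, Δ3=1/3, Δ4=8
row 1: diag=8, rhs=-33; c'=1/4, d'=-33/8
row 2: denom=6−2·1/4=11/2; d'=(33−2·-33/8)/(11/2)=15/2
row 3: denom=8−1·2/11=86/11; d'=(-4−1·15/2)/(86/11)=-253/172
row 4: denom=8−3·33/86=589/86; d'=(46−3·-253/172)/(589/86)=8671/1178
back: M4=8671/1178
back: M3=-253/172−33/86·8671/1178=-2530/589
back: M2=15/2−2/11·-2530/589=9755/1178
back: M1=-33/8−1/4·9755/1178=-3649/589
M: M0=0, M1=-3649/589, M2=9755/1178, M3=-2530/589, M4=8671/1178, M5=0
seg 0: a=2, c=M0/2=0, d=(M1−M0)/(6·2)=-3649/7068, b=Δ0−h0·(2M0+M1)/6=5416/1767
seg 1: a=4, c=M1/2=-3649/1178, d=(M2−M1)/(6·2)=17053/14136, b=Δ1−h1·(2M1+M2)/6=-5531/1767
seg 2: a=-5, c=M2/2=9755/2356, d=(M3−M2)/(6·1)=-14815/7068, b=Δ2−h2·(2M2+M3)/6=-3691/3534
seg 3: a=-4, c=M3/2=-1265/589, d=(M4−M3)/(6·3)=4577/7068, b=Δ3−h3·(2M3+M4)/6=6703/7068
seg 4: a=-3, c=M4/2=8671/2356, d=(M5−M4)/(6·1)=-8671/7068, b=Δ4−h4·(2M4+M5)/6=19601/3534
t_q=33/4 → seg 4, τ=1/4; S=-3+19601/3534·τ+8671/2356·τ²+-8671/7068·τ³=-211481/150784

  seg 0: a=2 b=5416/1767 c=0 d=-3649/7068
  seg 1: a=4 b=-5531/1767 c=-3649/1178 d=17053/14136
  seg 2: a=-5 b=-3691/3534 c=9755/2356 d=-14815/7068
  seg 3: a=-4 b=6703/7068 c=-1265/589 d=4577/7068
  seg 4: a=-3 b=19601/3534 c=8671/2356 d=-8671/7068
S(33/4) = -211481/150784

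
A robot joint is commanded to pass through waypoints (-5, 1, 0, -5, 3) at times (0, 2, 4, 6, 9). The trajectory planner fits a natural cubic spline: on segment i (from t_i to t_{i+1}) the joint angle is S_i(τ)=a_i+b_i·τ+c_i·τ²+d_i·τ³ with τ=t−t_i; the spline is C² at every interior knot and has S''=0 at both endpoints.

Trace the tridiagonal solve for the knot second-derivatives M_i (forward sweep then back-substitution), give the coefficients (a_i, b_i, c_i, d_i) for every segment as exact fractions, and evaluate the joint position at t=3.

  seg 0: a=-5 b=793/213 c=0 d=-77/426
  seg 1: a=1 b=331/213 c=-77/71 d=49/1704
  seg 2: a=0 b=-1039/426 c=-259/284 d=751/1704
  seg 3: a=-5 b=-170/213 c=123/71 d=-41/213
S(3) = 851/568

Δ: Δ0=3, Δ1=-1/2, Δ2=-5/2, Δ3=8/3
row 1: diag=8, rhs=-21; c'=1/4, d'=-21/8
row 2: denom=8−2·1/4=15/2; d'=(-12−2·-21/8)/(15/2)=-9/10
row 3: denom=10−2·4/15=142/15; d'=(31−2·-9/10)/(142/15)=246/71
back: M3=246/71
back: M2=-9/10−4/15·246/71=-259/142
back: M1=-21/8−1/4·-259/142=-154/71
M: M0=0, M1=-154/71, M2=-259/142, M3=246/71, M4=0
seg 0: a=-5, c=M0/2=0, d=(M1−M0)/(6·2)=-77/426, b=Δ0−h0·(2M0+M1)/6=793/213
seg 1: a=1, c=M1/2=-77/71, d=(M2−M1)/(6·2)=49/1704, b=Δ1−h1·(2M1+M2)/6=331/213
seg 2: a=0, c=M2/2=-259/284, d=(M3−M2)/(6·2)=751/1704, b=Δ2−h2·(2M2+M3)/6=-1039/426
seg 3: a=-5, c=M3/2=123/71, d=(M4−M3)/(6·3)=-41/213, b=Δ3−h3·(2M3+M4)/6=-170/213
t_q=3 → seg 1, τ=1; S=1+331/213·τ+-77/71·τ²+49/1704·τ³=851/568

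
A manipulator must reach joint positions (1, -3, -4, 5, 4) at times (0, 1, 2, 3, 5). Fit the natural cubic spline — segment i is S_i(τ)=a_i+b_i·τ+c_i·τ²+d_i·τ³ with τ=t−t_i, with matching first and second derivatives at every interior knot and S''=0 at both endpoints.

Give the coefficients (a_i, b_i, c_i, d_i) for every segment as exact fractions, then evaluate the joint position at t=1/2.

Δ: Δ0=-4, Δ1=-1, Δ2=9, Δ3=-1/2
row 1: diag=4, rhs=18; c'=1/4, d'=9/2
row 2: denom=4−1·1/4=15/4; d'=(60−1·9/2)/(15/4)=74/5
row 3: denom=6−1·4/15=86/15; d'=(-57−1·74/5)/(86/15)=-1077/86
back: M3=-1077/86
back: M2=74/5−4/15·-1077/86=780/43
back: M1=9/2−1/4·780/43=-3/86
M: M0=0, M1=-3/86, M2=780/43, M3=-1077/86, M4=0
seg 0: a=1, c=M0/2=0, d=(M1−M0)/(6·1)=-1/172, b=Δ0−h0·(2M0+M1)/6=-687/172
seg 1: a=-3, c=M1/2=-3/172, d=(M2−M1)/(6·1)=521/172, b=Δ1−h1·(2M1+M2)/6=-345/86
seg 2: a=-4, c=M2/2=390/43, d=(M3−M2)/(6·1)=-879/172, b=Δ2−h2·(2M2+M3)/6=867/172
seg 3: a=5, c=M3/2=-1077/172, d=(M4−M3)/(6·2)=359/344, b=Δ3−h3·(2M3+M4)/6=675/86
t_q=1/2 → seg 0, τ=1/2; S=1+-687/172·τ+0·τ²+-1/172·τ³=-1373/1376

  seg 0: a=1 b=-687/172 c=0 d=-1/172
  seg 1: a=-3 b=-345/86 c=-3/172 d=521/172
  seg 2: a=-4 b=867/172 c=390/43 d=-879/172
  seg 3: a=5 b=675/86 c=-1077/172 d=359/344
S(1/2) = -1373/1376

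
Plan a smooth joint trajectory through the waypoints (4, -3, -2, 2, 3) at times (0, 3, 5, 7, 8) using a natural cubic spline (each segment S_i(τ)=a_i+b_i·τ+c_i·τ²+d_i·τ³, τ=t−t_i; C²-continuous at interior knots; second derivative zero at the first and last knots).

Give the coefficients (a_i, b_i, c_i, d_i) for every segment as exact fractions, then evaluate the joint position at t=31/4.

Δ: Δ0=-7/3, Δ1=1/2, Δ2=2, Δ3=1
row 1: diag=10, rhs=17; c'=1/5, d'=17/10
row 2: denom=8−2·1/5=38/5; d'=(9−2·17/10)/(38/5)=14/19
row 3: denom=6−2·5/19=104/19; d'=(-6−2·14/19)/(104/19)=-71/52
back: M3=-71/52
back: M2=14/19−5/19·-71/52=57/52
back: M1=17/10−1/5·57/52=77/52
M: M0=0, M1=77/52, M2=57/52, M3=-71/52, M4=0
seg 0: a=4, c=M0/2=0, d=(M1−M0)/(6·3)=77/936, b=Δ0−h0·(2M0+M1)/6=-959/312
seg 1: a=-3, c=M1/2=77/104, d=(M2−M1)/(6·2)=-5/156, b=Δ1−h1·(2M1+M2)/6=-133/156
seg 2: a=-2, c=M2/2=57/104, d=(M3−M2)/(6·2)=-8/39, b=Δ2−h2·(2M2+M3)/6=269/156
seg 3: a=2, c=M3/2=-71/104, d=(M4−M3)/(6·1)=71/312, b=Δ3−h3·(2M3+M4)/6=227/156
t_q=31/4 → seg 3, τ=3/4; S=2+227/156·τ+-71/104·τ²+71/312·τ³=18659/6656

  seg 0: a=4 b=-959/312 c=0 d=77/936
  seg 1: a=-3 b=-133/156 c=77/104 d=-5/156
  seg 2: a=-2 b=269/156 c=57/104 d=-8/39
  seg 3: a=2 b=227/156 c=-71/104 d=71/312
S(31/4) = 18659/6656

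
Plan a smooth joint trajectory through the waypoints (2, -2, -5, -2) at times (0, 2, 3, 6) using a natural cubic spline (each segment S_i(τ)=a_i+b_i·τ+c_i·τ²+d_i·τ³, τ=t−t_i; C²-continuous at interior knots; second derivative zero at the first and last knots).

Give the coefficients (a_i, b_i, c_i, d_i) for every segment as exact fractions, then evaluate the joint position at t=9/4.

  seg 0: a=2 b=-70/47 c=0 d=-6/47
  seg 1: a=-2 b=-142/47 c=-36/47 d=37/47
  seg 2: a=-5 b=-103/47 c=75/47 d=-25/141
S(9/4) = -8395/3008

Δ: Δ0=-2, Δ1=-3, Δ2=1
row 1: diag=6, rhs=-6; c'=1/6, d'=-1
row 2: denom=8−1·1/6=47/6; d'=(24−1·-1)/(47/6)=150/47
back: M2=150/47
back: M1=-1−1/6·150/47=-72/47
M: M0=0, M1=-72/47, M2=150/47, M3=0
seg 0: a=2, c=M0/2=0, d=(M1−M0)/(6·2)=-6/47, b=Δ0−h0·(2M0+M1)/6=-70/47
seg 1: a=-2, c=M1/2=-36/47, d=(M2−M1)/(6·1)=37/47, b=Δ1−h1·(2M1+M2)/6=-142/47
seg 2: a=-5, c=M2/2=75/47, d=(M3−M2)/(6·3)=-25/141, b=Δ2−h2·(2M2+M3)/6=-103/47
t_q=9/4 → seg 1, τ=1/4; S=-2+-142/47·τ+-36/47·τ²+37/47·τ³=-8395/3008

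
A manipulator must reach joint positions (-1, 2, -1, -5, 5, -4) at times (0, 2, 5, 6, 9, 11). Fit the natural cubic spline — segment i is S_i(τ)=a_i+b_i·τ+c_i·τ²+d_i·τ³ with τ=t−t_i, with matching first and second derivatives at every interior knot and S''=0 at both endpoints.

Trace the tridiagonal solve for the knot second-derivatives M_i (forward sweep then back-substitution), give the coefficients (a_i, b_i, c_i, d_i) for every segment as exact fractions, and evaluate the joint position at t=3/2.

  seg 0: a=-1 b=16685/9882 c=0 d=-931/19764
  seg 1: a=2 b=11099/9882 c=-931/3294 d=-6301/44469
  seg 2: a=-1 b=-43465/9882 c=-15395/9882 d=358/183
  seg 3: a=-5 b=-16259/9882 c=42601/9882 d=-39302/44469
  seg 4: a=5 b=3535/9882 c=-12001/3294 d=12001/19764
S(3/2) = 72397/52704

Δ: Δ0=3/2, Δ1=-1, Δ2=-4, Δ3=10/3, Δ4=-9/2
row 1: diag=10, rhs=-15; c'=3/10, d'=-3/2
row 2: denom=8−3·3/10=71/10; d'=(-18−3·-3/2)/(71/10)=-135/71
row 3: denom=8−1·10/71=558/71; d'=(44−1·-135/71)/(558/71)=3259/558
row 4: denom=10−3·71/186=549/62; d'=(-47−3·3259/558)/(549/62)=-12001/1647
back: M4=-12001/1647
back: M3=3259/558−71/186·-12001/1647=42601/4941
back: M2=-135/71−10/71·42601/4941=-15395/4941
back: M1=-3/2−3/10·-15395/4941=-931/1647
M: M0=0, M1=-931/1647, M2=-15395/4941, M3=42601/4941, M4=-12001/1647, M5=0
seg 0: a=-1, c=M0/2=0, d=(M1−M0)/(6·2)=-931/19764, b=Δ0−h0·(2M0+M1)/6=16685/9882
seg 1: a=2, c=M1/2=-931/3294, d=(M2−M1)/(6·3)=-6301/44469, b=Δ1−h1·(2M1+M2)/6=11099/9882
seg 2: a=-1, c=M2/2=-15395/9882, d=(M3−M2)/(6·1)=358/183, b=Δ2−h2·(2M2+M3)/6=-43465/9882
seg 3: a=-5, c=M3/2=42601/9882, d=(M4−M3)/(6·3)=-39302/44469, b=Δ3−h3·(2M3+M4)/6=-16259/9882
seg 4: a=5, c=M4/2=-12001/3294, d=(M5−M4)/(6·2)=12001/19764, b=Δ4−h4·(2M4+M5)/6=3535/9882
t_q=3/2 → seg 0, τ=3/2; S=-1+16685/9882·τ+0·τ²+-931/19764·τ³=72397/52704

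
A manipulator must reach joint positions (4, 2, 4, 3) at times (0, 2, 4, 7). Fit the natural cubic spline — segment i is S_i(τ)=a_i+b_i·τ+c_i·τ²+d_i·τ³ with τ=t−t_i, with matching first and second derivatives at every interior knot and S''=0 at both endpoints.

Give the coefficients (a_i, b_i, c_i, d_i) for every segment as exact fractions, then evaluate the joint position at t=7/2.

Δ: Δ0=-1, Δ1=1, Δ2=-1/3
row 1: diag=8, rhs=12; c'=1/4, d'=3/2
row 2: denom=10−2·1/4=19/2; d'=(-8−2·3/2)/(19/2)=-22/19
back: M2=-22/19
back: M1=3/2−1/4·-22/19=34/19
M: M0=0, M1=34/19, M2=-22/19, M3=0
seg 0: a=4, c=M0/2=0, d=(M1−M0)/(6·2)=17/114, b=Δ0−h0·(2M0+M1)/6=-91/57
seg 1: a=2, c=M1/2=17/19, d=(M2−M1)/(6·2)=-14/57, b=Δ1−h1·(2M1+M2)/6=11/57
seg 2: a=4, c=M2/2=-11/19, d=(M3−M2)/(6·3)=11/171, b=Δ2−h2·(2M2+M3)/6=47/57
t_q=7/2 → seg 1, τ=3/2; S=2+11/57·τ+17/19·τ²+-14/57·τ³=66/19

  seg 0: a=4 b=-91/57 c=0 d=17/114
  seg 1: a=2 b=11/57 c=17/19 d=-14/57
  seg 2: a=4 b=47/57 c=-11/19 d=11/171
S(7/2) = 66/19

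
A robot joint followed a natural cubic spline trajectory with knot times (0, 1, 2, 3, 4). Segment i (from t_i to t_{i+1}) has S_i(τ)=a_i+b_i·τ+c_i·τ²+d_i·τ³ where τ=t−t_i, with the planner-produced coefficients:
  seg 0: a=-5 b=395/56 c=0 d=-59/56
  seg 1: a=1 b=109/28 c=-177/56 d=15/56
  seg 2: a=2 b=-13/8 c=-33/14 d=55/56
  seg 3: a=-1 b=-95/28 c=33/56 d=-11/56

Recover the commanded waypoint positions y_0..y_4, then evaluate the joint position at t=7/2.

y_0 = S_0(0) = a_0 = -5
y_1 = S_1(0) = a_1 = 1
y_2 = S_2(0) = a_2 = 2
y_3 = S_3(0) = a_3 = -1
y_4 = S_3(1) = -4
t_q=7/2 is in segment 3 (τ=1/2); S_3(τ)=-1153/448

y_0=-5 y_1=1 y_2=2 y_3=-1 y_4=-4
S(7/2) = -1153/448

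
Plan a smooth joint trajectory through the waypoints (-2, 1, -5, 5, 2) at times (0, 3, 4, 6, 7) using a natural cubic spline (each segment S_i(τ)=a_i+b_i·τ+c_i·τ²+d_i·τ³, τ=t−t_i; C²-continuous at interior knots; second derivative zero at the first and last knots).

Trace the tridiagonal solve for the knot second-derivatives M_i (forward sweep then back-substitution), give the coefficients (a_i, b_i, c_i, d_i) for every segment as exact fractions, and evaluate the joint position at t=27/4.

Δ: Δ0=1, Δ1=-6, Δ2=5, Δ3=-3
row 1: diag=8, rhs=-42; c'=1/8, d'=-21/4
row 2: denom=6−1·1/8=47/8; d'=(66−1·-21/4)/(47/8)=570/47
row 3: denom=6−2·16/47=250/47; d'=(-48−2·570/47)/(250/47)=-1698/125
back: M3=-1698/125
back: M2=570/47−16/47·-1698/125=2094/125
back: M1=-21/4−1/8·2094/125=-918/125
M: M0=0, M1=-918/125, M2=2094/125, M3=-1698/125, M4=0
seg 0: a=-2, c=M0/2=0, d=(M1−M0)/(6·3)=-51/125, b=Δ0−h0·(2M0+M1)/6=584/125
seg 1: a=1, c=M1/2=-459/125, d=(M2−M1)/(6·1)=502/125, b=Δ1−h1·(2M1+M2)/6=-793/125
seg 2: a=-5, c=M2/2=1047/125, d=(M3−M2)/(6·2)=-316/125, b=Δ2−h2·(2M2+M3)/6=-41/25
seg 3: a=5, c=M3/2=-849/125, d=(M4−M3)/(6·1)=283/125, b=Δ3−h3·(2M3+M4)/6=191/125
t_q=27/4 → seg 3, τ=3/4; S=5+191/125·τ+-849/125·τ²+283/125·τ³=5249/1600

  seg 0: a=-2 b=584/125 c=0 d=-51/125
  seg 1: a=1 b=-793/125 c=-459/125 d=502/125
  seg 2: a=-5 b=-41/25 c=1047/125 d=-316/125
  seg 3: a=5 b=191/125 c=-849/125 d=283/125
S(27/4) = 5249/1600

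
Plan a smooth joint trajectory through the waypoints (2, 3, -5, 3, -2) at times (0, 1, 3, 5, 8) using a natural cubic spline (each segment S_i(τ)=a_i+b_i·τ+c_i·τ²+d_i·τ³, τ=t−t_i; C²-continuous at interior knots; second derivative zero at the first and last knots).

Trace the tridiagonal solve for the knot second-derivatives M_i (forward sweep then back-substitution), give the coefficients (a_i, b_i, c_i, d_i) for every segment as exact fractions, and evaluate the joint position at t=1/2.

Δ: Δ0=1, Δ1=-4, Δ2=4, Δ3=-5/3
row 1: diag=6, rhs=-30; c'=1/3, d'=-5
row 2: denom=8−2·1/3=22/3; d'=(48−2·-5)/(22/3)=87/11
row 3: denom=10−2·3/11=104/11; d'=(-34−2·87/11)/(104/11)=-137/26
back: M3=-137/26
back: M2=87/11−3/11·-137/26=243/26
back: M1=-5−1/3·243/26=-211/26
M: M0=0, M1=-211/26, M2=243/26, M3=-137/26, M4=0
seg 0: a=2, c=M0/2=0, d=(M1−M0)/(6·1)=-211/156, b=Δ0−h0·(2M0+M1)/6=367/156
seg 1: a=3, c=M1/2=-211/52, d=(M2−M1)/(6·2)=227/156, b=Δ1−h1·(2M1+M2)/6=-133/78
seg 2: a=-5, c=M2/2=243/52, d=(M3−M2)/(6·2)=-95/78, b=Δ2−h2·(2M2+M3)/6=-37/78
seg 3: a=3, c=M3/2=-137/52, d=(M4−M3)/(6·3)=137/468, b=Δ3−h3·(2M3+M4)/6=281/78
t_q=1/2 → seg 0, τ=1/2; S=2+367/156·τ+0·τ²+-211/156·τ³=1251/416

  seg 0: a=2 b=367/156 c=0 d=-211/156
  seg 1: a=3 b=-133/78 c=-211/52 d=227/156
  seg 2: a=-5 b=-37/78 c=243/52 d=-95/78
  seg 3: a=3 b=281/78 c=-137/52 d=137/468
S(1/2) = 1251/416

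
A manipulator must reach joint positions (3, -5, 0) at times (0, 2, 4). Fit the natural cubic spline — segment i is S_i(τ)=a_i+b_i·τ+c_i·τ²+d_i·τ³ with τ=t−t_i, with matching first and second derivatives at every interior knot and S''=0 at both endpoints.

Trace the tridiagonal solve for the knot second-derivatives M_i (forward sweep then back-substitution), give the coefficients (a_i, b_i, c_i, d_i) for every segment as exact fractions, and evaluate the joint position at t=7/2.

Δ: Δ0=-4, Δ1=5/2
row 1: diag=8, rhs=39; c'=1/4, d'=39/8
back: M1=39/8
M: M0=0, M1=39/8, M2=0
seg 0: a=3, c=M0/2=0, d=(M1−M0)/(6·2)=13/32, b=Δ0−h0·(2M0+M1)/6=-45/8
seg 1: a=-5, c=M1/2=39/16, d=(M2−M1)/(6·2)=-13/32, b=Δ1−h1·(2M1+M2)/6=-3/4
t_q=7/2 → seg 1, τ=3/2; S=-5+-3/4·τ+39/16·τ²+-13/32·τ³=-515/256

  seg 0: a=3 b=-45/8 c=0 d=13/32
  seg 1: a=-5 b=-3/4 c=39/16 d=-13/32
S(7/2) = -515/256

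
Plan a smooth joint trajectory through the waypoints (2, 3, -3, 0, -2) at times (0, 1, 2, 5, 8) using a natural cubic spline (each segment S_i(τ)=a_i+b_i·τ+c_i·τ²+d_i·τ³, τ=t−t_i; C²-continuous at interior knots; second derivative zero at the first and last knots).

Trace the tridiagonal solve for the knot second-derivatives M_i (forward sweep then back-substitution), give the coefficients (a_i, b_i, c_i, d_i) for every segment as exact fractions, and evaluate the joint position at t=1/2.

Δ: Δ0=1, Δ1=-6, Δ2=1, Δ3=-2/3
row 1: diag=4, rhs=-42; c'=1/4, d'=-21/2
row 2: denom=8−1·1/4=31/4; d'=(42−1·-21/2)/(31/4)=210/31
row 3: denom=12−3·12/31=336/31; d'=(-10−3·210/31)/(336/31)=-235/84
back: M3=-235/84
back: M2=210/31−12/31·-235/84=55/7
back: M1=-21/2−1/4·55/7=-349/28
M: M0=0, M1=-349/28, M2=55/7, M3=-235/84, M4=0
seg 0: a=2, c=M0/2=0, d=(M1−M0)/(6·1)=-349/168, b=Δ0−h0·(2M0+M1)/6=517/168
seg 1: a=3, c=M1/2=-349/56, d=(M2−M1)/(6·1)=569/168, b=Δ1−h1·(2M1+M2)/6=-265/84
seg 2: a=-3, c=M2/2=55/14, d=(M3−M2)/(6·3)=-895/1512, b=Δ2−h2·(2M2+M3)/6=-131/24
seg 3: a=0, c=M3/2=-235/168, d=(M4−M3)/(6·3)=235/1512, b=Δ3−h3·(2M3+M4)/6=179/84
t_q=1/2 → seg 0, τ=1/2; S=2+517/168·τ+0·τ²+-349/168·τ³=1469/448

  seg 0: a=2 b=517/168 c=0 d=-349/168
  seg 1: a=3 b=-265/84 c=-349/56 d=569/168
  seg 2: a=-3 b=-131/24 c=55/14 d=-895/1512
  seg 3: a=0 b=179/84 c=-235/168 d=235/1512
S(1/2) = 1469/448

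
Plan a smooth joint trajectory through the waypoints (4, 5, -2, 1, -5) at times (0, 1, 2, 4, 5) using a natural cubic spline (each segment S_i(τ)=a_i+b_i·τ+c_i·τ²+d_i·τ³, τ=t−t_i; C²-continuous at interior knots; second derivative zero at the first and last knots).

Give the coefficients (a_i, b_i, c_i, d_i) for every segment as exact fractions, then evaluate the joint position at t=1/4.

  seg 0: a=4 b=222/61 c=0 d=-161/61
  seg 1: a=5 b=-261/61 c=-483/61 d=317/61
  seg 2: a=-2 b=-276/61 c=468/61 d=-1137/488
  seg 3: a=1 b=-219/122 c=-1539/244 d=513/244
S(1/4) = 19007/3904

Δ: Δ0=1, Δ1=-7, Δ2=3/2, Δ3=-6
row 1: diag=4, rhs=-48; c'=1/4, d'=-12
row 2: denom=6−1·1/4=23/4; d'=(51−1·-12)/(23/4)=252/23
row 3: denom=6−2·8/23=122/23; d'=(-45−2·252/23)/(122/23)=-1539/122
back: M3=-1539/122
back: M2=252/23−8/23·-1539/122=936/61
back: M1=-12−1/4·936/61=-966/61
M: M0=0, M1=-966/61, M2=936/61, M3=-1539/122, M4=0
seg 0: a=4, c=M0/2=0, d=(M1−M0)/(6·1)=-161/61, b=Δ0−h0·(2M0+M1)/6=222/61
seg 1: a=5, c=M1/2=-483/61, d=(M2−M1)/(6·1)=317/61, b=Δ1−h1·(2M1+M2)/6=-261/61
seg 2: a=-2, c=M2/2=468/61, d=(M3−M2)/(6·2)=-1137/488, b=Δ2−h2·(2M2+M3)/6=-276/61
seg 3: a=1, c=M3/2=-1539/244, d=(M4−M3)/(6·1)=513/244, b=Δ3−h3·(2M3+M4)/6=-219/122
t_q=1/4 → seg 0, τ=1/4; S=4+222/61·τ+0·τ²+-161/61·τ³=19007/3904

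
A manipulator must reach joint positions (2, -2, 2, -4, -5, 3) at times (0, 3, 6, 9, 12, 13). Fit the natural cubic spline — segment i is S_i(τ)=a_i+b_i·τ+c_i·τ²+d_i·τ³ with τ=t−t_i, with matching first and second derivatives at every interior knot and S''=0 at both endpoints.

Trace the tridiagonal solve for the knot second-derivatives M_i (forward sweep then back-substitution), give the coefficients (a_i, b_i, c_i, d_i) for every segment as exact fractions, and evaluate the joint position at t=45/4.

  seg 0: a=2 b=-2731/1209 c=0 d=373/3627
  seg 1: a=-2 b=626/1209 c=373/403 d=-2371/10881
  seg 2: a=2 b=227/1209 c=-1252/1209 d=1111/10881
  seg 3: a=-4 b=-304/93 c=-47/403 d=1324/3627
  seg 4: a=-5 b=7118/1209 c=1277/403 d=-1277/1209
S(45/4) = -12553/1612

Δ: Δ0=-4/3, Δ1=4/3, Δ2=-2, Δ3=-1/3, Δ4=8
row 1: diag=12, rhs=16; c'=1/4, d'=4/3
row 2: denom=12−3·1/4=45/4; d'=(-20−3·4/3)/(45/4)=-32/15
row 3: denom=12−3·4/15=56/5; d'=(10−3·-32/15)/(56/5)=41/28
row 4: denom=8−3·15/56=403/56; d'=(50−3·41/28)/(403/56)=2554/403
back: M4=2554/403
back: M3=41/28−15/56·2554/403=-94/403
back: M2=-32/15−4/15·-94/403=-2504/1209
back: M1=4/3−1/4·-2504/1209=746/403
M: M0=0, M1=746/403, M2=-2504/1209, M3=-94/403, M4=2554/403, M5=0
seg 0: a=2, c=M0/2=0, d=(M1−M0)/(6·3)=373/3627, b=Δ0−h0·(2M0+M1)/6=-2731/1209
seg 1: a=-2, c=M1/2=373/403, d=(M2−M1)/(6·3)=-2371/10881, b=Δ1−h1·(2M1+M2)/6=626/1209
seg 2: a=2, c=M2/2=-1252/1209, d=(M3−M2)/(6·3)=1111/10881, b=Δ2−h2·(2M2+M3)/6=227/1209
seg 3: a=-4, c=M3/2=-47/403, d=(M4−M3)/(6·3)=1324/3627, b=Δ3−h3·(2M3+M4)/6=-304/93
seg 4: a=-5, c=M4/2=1277/403, d=(M5−M4)/(6·1)=-1277/1209, b=Δ4−h4·(2M4+M5)/6=7118/1209
t_q=45/4 → seg 3, τ=9/4; S=-4+-304/93·τ+-47/403·τ²+1324/3627·τ³=-12553/1612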